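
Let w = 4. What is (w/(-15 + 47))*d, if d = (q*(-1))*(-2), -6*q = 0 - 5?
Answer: 5/24 ≈ 0.20833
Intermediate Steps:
q = ⅚ (q = -(0 - 5)/6 = -⅙*(-5) = ⅚ ≈ 0.83333)
d = 5/3 (d = ((⅚)*(-1))*(-2) = -⅚*(-2) = 5/3 ≈ 1.6667)
(w/(-15 + 47))*d = (4/(-15 + 47))*(5/3) = (4/32)*(5/3) = ((1/32)*4)*(5/3) = (⅛)*(5/3) = 5/24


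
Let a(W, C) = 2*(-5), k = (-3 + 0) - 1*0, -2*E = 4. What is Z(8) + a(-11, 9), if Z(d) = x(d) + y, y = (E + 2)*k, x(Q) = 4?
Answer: -6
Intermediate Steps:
E = -2 (E = -½*4 = -2)
k = -3 (k = -3 + 0 = -3)
a(W, C) = -10
y = 0 (y = (-2 + 2)*(-3) = 0*(-3) = 0)
Z(d) = 4 (Z(d) = 4 + 0 = 4)
Z(8) + a(-11, 9) = 4 - 10 = -6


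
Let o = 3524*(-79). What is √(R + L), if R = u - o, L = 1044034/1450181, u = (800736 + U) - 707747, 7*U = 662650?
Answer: 9*√592908942071018881/10151267 ≈ 682.68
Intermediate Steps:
U = 662650/7 (U = (⅐)*662650 = 662650/7 ≈ 94664.)
o = -278396
u = 1313573/7 (u = (800736 + 662650/7) - 707747 = 6267802/7 - 707747 = 1313573/7 ≈ 1.8765e+5)
L = 1044034/1450181 (L = 1044034*(1/1450181) = 1044034/1450181 ≈ 0.71993)
R = 3262345/7 (R = 1313573/7 - 1*(-278396) = 1313573/7 + 278396 = 3262345/7 ≈ 4.6605e+5)
√(R + L) = √(3262345/7 + 1044034/1450181) = √(4730998042683/10151267) = 9*√592908942071018881/10151267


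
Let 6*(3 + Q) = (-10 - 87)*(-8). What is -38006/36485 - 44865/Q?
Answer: -4925102849/13827815 ≈ -356.17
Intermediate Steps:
Q = 379/3 (Q = -3 + ((-10 - 87)*(-8))/6 = -3 + (-97*(-8))/6 = -3 + (⅙)*776 = -3 + 388/3 = 379/3 ≈ 126.33)
-38006/36485 - 44865/Q = -38006/36485 - 44865/379/3 = -38006*1/36485 - 44865*3/379 = -38006/36485 - 134595/379 = -4925102849/13827815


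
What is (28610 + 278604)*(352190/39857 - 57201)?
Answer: -700296791295338/39857 ≈ -1.7570e+10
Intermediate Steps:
(28610 + 278604)*(352190/39857 - 57201) = 307214*(352190*(1/39857) - 57201) = 307214*(352190/39857 - 57201) = 307214*(-2279508067/39857) = -700296791295338/39857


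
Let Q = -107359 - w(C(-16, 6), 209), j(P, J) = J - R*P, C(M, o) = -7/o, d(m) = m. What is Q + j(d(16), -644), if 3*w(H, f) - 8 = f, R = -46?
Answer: -322018/3 ≈ -1.0734e+5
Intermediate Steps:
w(H, f) = 8/3 + f/3
j(P, J) = J + 46*P (j(P, J) = J - (-46)*P = J + 46*P)
Q = -322294/3 (Q = -107359 - (8/3 + (⅓)*209) = -107359 - (8/3 + 209/3) = -107359 - 1*217/3 = -107359 - 217/3 = -322294/3 ≈ -1.0743e+5)
Q + j(d(16), -644) = -322294/3 + (-644 + 46*16) = -322294/3 + (-644 + 736) = -322294/3 + 92 = -322018/3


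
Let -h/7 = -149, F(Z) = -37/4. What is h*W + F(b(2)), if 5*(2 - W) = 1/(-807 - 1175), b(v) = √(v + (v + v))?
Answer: 41163271/19820 ≈ 2076.9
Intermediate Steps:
b(v) = √3*√v (b(v) = √(v + 2*v) = √(3*v) = √3*√v)
F(Z) = -37/4 (F(Z) = -37*¼ = -37/4)
W = 19821/9910 (W = 2 - 1/(5*(-807 - 1175)) = 2 - ⅕/(-1982) = 2 - ⅕*(-1/1982) = 2 + 1/9910 = 19821/9910 ≈ 2.0001)
h = 1043 (h = -7*(-149) = 1043)
h*W + F(b(2)) = 1043*(19821/9910) - 37/4 = 20673303/9910 - 37/4 = 41163271/19820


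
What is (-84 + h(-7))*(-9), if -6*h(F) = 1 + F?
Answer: 747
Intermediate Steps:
h(F) = -⅙ - F/6 (h(F) = -(1 + F)/6 = -⅙ - F/6)
(-84 + h(-7))*(-9) = (-84 + (-⅙ - ⅙*(-7)))*(-9) = (-84 + (-⅙ + 7/6))*(-9) = (-84 + 1)*(-9) = -83*(-9) = 747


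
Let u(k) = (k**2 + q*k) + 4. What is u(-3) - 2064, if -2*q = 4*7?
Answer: -2009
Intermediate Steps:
q = -14 (q = -2*7 = -1/2*28 = -14)
u(k) = 4 + k**2 - 14*k (u(k) = (k**2 - 14*k) + 4 = 4 + k**2 - 14*k)
u(-3) - 2064 = (4 + (-3)**2 - 14*(-3)) - 2064 = (4 + 9 + 42) - 2064 = 55 - 2064 = -2009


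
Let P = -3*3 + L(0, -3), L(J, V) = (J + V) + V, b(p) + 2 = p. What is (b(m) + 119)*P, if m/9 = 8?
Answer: -2835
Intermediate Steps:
m = 72 (m = 9*8 = 72)
b(p) = -2 + p
L(J, V) = J + 2*V
P = -15 (P = -3*3 + (0 + 2*(-3)) = -9 + (0 - 6) = -9 - 6 = -15)
(b(m) + 119)*P = ((-2 + 72) + 119)*(-15) = (70 + 119)*(-15) = 189*(-15) = -2835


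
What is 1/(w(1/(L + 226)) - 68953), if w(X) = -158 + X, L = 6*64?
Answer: -610/42157709 ≈ -1.4469e-5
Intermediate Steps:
L = 384
1/(w(1/(L + 226)) - 68953) = 1/((-158 + 1/(384 + 226)) - 68953) = 1/((-158 + 1/610) - 68953) = 1/(-96379/610 - 68953) = 1/(-42157709/610) = -610/42157709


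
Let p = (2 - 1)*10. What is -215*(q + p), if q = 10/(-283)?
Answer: -606300/283 ≈ -2142.4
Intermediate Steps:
q = -10/283 (q = 10*(-1/283) = -10/283 ≈ -0.035336)
p = 10 (p = 1*10 = 10)
-215*(q + p) = -215*(-10/283 + 10) = -215*2820/283 = -606300/283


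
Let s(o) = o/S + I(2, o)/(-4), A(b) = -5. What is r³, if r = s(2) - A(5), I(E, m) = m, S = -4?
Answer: 64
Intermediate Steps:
s(o) = -o/2 (s(o) = o/(-4) + o/(-4) = o*(-¼) + o*(-¼) = -o/4 - o/4 = -o/2)
r = 4 (r = -½*2 - 1*(-5) = -1 + 5 = 4)
r³ = 4³ = 64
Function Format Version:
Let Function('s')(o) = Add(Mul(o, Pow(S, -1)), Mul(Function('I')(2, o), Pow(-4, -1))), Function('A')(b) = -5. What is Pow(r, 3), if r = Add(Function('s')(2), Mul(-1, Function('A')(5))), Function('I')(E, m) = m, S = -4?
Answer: 64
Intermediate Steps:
Function('s')(o) = Mul(Rational(-1, 2), o) (Function('s')(o) = Add(Mul(o, Pow(-4, -1)), Mul(o, Pow(-4, -1))) = Add(Mul(o, Rational(-1, 4)), Mul(o, Rational(-1, 4))) = Add(Mul(Rational(-1, 4), o), Mul(Rational(-1, 4), o)) = Mul(Rational(-1, 2), o))
r = 4 (r = Add(Mul(Rational(-1, 2), 2), Mul(-1, -5)) = Add(-1, 5) = 4)
Pow(r, 3) = Pow(4, 3) = 64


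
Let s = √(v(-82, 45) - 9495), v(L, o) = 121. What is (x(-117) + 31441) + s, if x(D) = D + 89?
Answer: 31413 + I*√9374 ≈ 31413.0 + 96.819*I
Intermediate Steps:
x(D) = 89 + D
s = I*√9374 (s = √(121 - 9495) = √(-9374) = I*√9374 ≈ 96.819*I)
(x(-117) + 31441) + s = ((89 - 117) + 31441) + I*√9374 = (-28 + 31441) + I*√9374 = 31413 + I*√9374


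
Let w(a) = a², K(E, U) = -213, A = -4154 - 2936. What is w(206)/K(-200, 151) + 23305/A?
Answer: -61167041/302034 ≈ -202.52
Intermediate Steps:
A = -7090
w(206)/K(-200, 151) + 23305/A = 206²/(-213) + 23305/(-7090) = 42436*(-1/213) + 23305*(-1/7090) = -42436/213 - 4661/1418 = -61167041/302034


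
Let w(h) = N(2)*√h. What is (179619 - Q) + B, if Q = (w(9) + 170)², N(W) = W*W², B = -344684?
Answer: -202701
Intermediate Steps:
N(W) = W³
w(h) = 8*√h (w(h) = 2³*√h = 8*√h)
Q = 37636 (Q = (8*√9 + 170)² = (8*3 + 170)² = (24 + 170)² = 194² = 37636)
(179619 - Q) + B = (179619 - 1*37636) - 344684 = (179619 - 37636) - 344684 = 141983 - 344684 = -202701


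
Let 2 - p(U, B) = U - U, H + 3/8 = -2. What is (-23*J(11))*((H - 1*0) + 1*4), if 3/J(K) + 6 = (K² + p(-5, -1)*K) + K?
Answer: -897/1184 ≈ -0.75760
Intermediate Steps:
H = -19/8 (H = -3/8 - 2 = -19/8 ≈ -2.3750)
p(U, B) = 2 (p(U, B) = 2 - (U - U) = 2 - 1*0 = 2 + 0 = 2)
J(K) = 3/(-6 + K² + 3*K) (J(K) = 3/(-6 + ((K² + 2*K) + K)) = 3/(-6 + (K² + 3*K)) = 3/(-6 + K² + 3*K))
(-23*J(11))*((H - 1*0) + 1*4) = (-69/(-6 + 11² + 3*11))*((-19/8 - 1*0) + 1*4) = (-69/(-6 + 121 + 33))*((-19/8 + 0) + 4) = (-69/148)*(-19/8 + 4) = -69/148*(13/8) = -23*3/148*(13/8) = -69/148*13/8 = -897/1184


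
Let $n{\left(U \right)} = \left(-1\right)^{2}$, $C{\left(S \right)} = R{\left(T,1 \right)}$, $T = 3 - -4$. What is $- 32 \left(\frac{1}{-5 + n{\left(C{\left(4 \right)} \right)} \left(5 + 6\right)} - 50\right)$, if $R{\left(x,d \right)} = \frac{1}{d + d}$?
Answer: $\frac{4784}{3} \approx 1594.7$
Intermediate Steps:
$T = 7$ ($T = 3 + 4 = 7$)
$R{\left(x,d \right)} = \frac{1}{2 d}$
$C{\left(S \right)} = \frac{1}{2}$ ($C{\left(S \right)} = \frac{1}{2 \cdot 1} = \frac{1}{2} \cdot 1 = \frac{1}{2}$)
$n{\left(U \right)} = 1$
$- 32 \left(\frac{1}{-5 + n{\left(C{\left(4 \right)} \right)} \left(5 + 6\right)} - 50\right) = - 32 \left(\frac{1}{-5 + 1 \left(5 + 6\right)} - 50\right) = - 32 \left(\frac{1}{-5 + 1 \cdot 11} - 50\right) = - 32 \left(\frac{1}{-5 + 11} - 50\right) = - 32 \left(\frac{1}{6} - 50\right) = \left(-32\right) \left(- \frac{299}{6}\right) = \frac{4784}{3}$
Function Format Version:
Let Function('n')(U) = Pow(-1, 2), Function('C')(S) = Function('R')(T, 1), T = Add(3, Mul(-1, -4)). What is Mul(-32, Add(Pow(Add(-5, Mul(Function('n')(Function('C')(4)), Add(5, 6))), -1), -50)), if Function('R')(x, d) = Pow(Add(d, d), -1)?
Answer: Rational(4784, 3) ≈ 1594.7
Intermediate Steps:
T = 7 (T = Add(3, 4) = 7)
Function('R')(x, d) = Mul(Rational(1, 2), Pow(d, -1)) (Function('R')(x, d) = Pow(Mul(2, d), -1) = Mul(Rational(1, 2), Pow(d, -1)))
Function('C')(S) = Rational(1, 2) (Function('C')(S) = Mul(Rational(1, 2), Pow(1, -1)) = Mul(Rational(1, 2), 1) = Rational(1, 2))
Function('n')(U) = 1
Mul(-32, Add(Pow(Add(-5, Mul(Function('n')(Function('C')(4)), Add(5, 6))), -1), -50)) = Mul(-32, Add(Pow(Add(-5, Mul(1, Add(5, 6))), -1), -50)) = Mul(-32, Add(Pow(Add(-5, Mul(1, 11)), -1), -50)) = Mul(-32, Add(Pow(Add(-5, 11), -1), -50)) = Mul(-32, Add(Pow(6, -1), -50)) = Mul(-32, Add(Rational(1, 6), -50)) = Mul(-32, Rational(-299, 6)) = Rational(4784, 3)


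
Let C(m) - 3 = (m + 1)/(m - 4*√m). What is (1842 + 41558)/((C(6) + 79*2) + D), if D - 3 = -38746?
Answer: -100469350800/89317484279 + 1215200*√6/89317484279 ≈ -1.1248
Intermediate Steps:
D = -38743 (D = 3 - 38746 = -38743)
C(m) = 3 + (1 + m)/(m - 4*√m) (C(m) = 3 + (m + 1)/(m - 4*√m) = 3 + (1 + m)/(m - 4*√m))
(1842 + 41558)/((C(6) + 79*2) + D) = (1842 + 41558)/(((-1 - 4*6 + 12*√6)/(-1*6 + 4*√6) + 79*2) - 38743) = 43400/(((-1 - 24 + 12*√6)/(-6 + 4*√6) + 158) - 38743) = 43400/(((-25 + 12*√6)/(-6 + 4*√6) + 158) - 38743) = 43400/((158 + (-25 + 12*√6)/(-6 + 4*√6)) - 38743) = 43400/(-38585 + (-25 + 12*√6)/(-6 + 4*√6))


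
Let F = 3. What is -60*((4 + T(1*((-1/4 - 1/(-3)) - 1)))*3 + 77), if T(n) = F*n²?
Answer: -23175/4 ≈ -5793.8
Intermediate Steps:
T(n) = 3*n²
-60*((4 + T(1*((-1/4 - 1/(-3)) - 1)))*3 + 77) = -60*((4 + 3*(1*((-1/4 - 1/(-3)) - 1))²)*3 + 77) = -60*((4 + 3*(1*((-1*¼ - 1*(-⅓)) - 1))²)*3 + 77) = -60*((4 + 3*(1*((-¼ + ⅓) - 1))²)*3 + 77) = -60*((4 + 3*(1*(1/12 - 1))²)*3 + 77) = -60*((4 + 3*(1*(-11/12))²)*3 + 77) = -60*((4 + 3*(-11/12)²)*3 + 77) = -60*((4 + 3*(121/144))*3 + 77) = -60*((4 + 121/48)*3 + 77) = -60*((313/48)*3 + 77) = -60*(313/16 + 77) = -60*1545/16 = -23175/4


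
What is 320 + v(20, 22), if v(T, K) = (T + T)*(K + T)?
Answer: 2000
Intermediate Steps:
v(T, K) = 2*T*(K + T) (v(T, K) = (2*T)*(K + T) = 2*T*(K + T))
320 + v(20, 22) = 320 + 2*20*(22 + 20) = 320 + 2*20*42 = 320 + 1680 = 2000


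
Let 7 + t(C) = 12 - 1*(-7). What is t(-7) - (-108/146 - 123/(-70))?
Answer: 56121/5110 ≈ 10.983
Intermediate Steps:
t(C) = 12 (t(C) = -7 + (12 - 1*(-7)) = -7 + (12 + 7) = -7 + 19 = 12)
t(-7) - (-108/146 - 123/(-70)) = 12 - (-108/146 - 123/(-70)) = 12 - (-108*1/146 - 123*(-1/70)) = 12 - (-54/73 + 123/70) = 12 - 1*5199/5110 = 12 - 5199/5110 = 56121/5110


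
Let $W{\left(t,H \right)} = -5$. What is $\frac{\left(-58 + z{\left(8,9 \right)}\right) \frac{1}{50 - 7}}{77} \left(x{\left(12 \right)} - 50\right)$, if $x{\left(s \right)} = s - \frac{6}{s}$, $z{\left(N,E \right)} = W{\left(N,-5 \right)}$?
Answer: $\frac{63}{86} \approx 0.73256$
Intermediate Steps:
$z{\left(N,E \right)} = -5$
$x{\left(s \right)} = s - \frac{6}{s}$
$\frac{\left(-58 + z{\left(8,9 \right)}\right) \frac{1}{50 - 7}}{77} \left(x{\left(12 \right)} - 50\right) = \frac{\left(-58 - 5\right) \frac{1}{50 - 7}}{77} \left(\left(12 - \frac{6}{12}\right) - 50\right) = - \frac{63}{43} \cdot \frac{1}{77} \left(\left(12 - \frac{1}{2}\right) - 50\right) = \left(-63\right) \frac{1}{43} \cdot \frac{1}{77} \left(\left(12 - \frac{1}{2}\right) - 50\right) = \left(- \frac{63}{43}\right) \frac{1}{77} \left(\frac{23}{2} - 50\right) = \left(- \frac{9}{473}\right) \left(- \frac{77}{2}\right) = \frac{63}{86}$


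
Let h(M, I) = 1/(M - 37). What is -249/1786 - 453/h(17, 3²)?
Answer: 16180911/1786 ≈ 9059.9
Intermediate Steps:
h(M, I) = 1/(-37 + M)
-249/1786 - 453/h(17, 3²) = -249/1786 - 453/(1/(-37 + 17)) = -249*1/1786 - 453/(1/(-20)) = -249/1786 - 453/(-1/20) = -249/1786 - 453*(-20) = -249/1786 + 9060 = 16180911/1786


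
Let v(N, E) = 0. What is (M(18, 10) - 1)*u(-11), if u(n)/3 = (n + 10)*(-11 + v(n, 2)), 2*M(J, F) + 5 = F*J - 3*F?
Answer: 4719/2 ≈ 2359.5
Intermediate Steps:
M(J, F) = -5/2 - 3*F/2 + F*J/2 (M(J, F) = -5/2 + (F*J - 3*F)/2 = -5/2 + (-3*F + F*J)/2 = -5/2 + (-3*F/2 + F*J/2) = -5/2 - 3*F/2 + F*J/2)
u(n) = -330 - 33*n (u(n) = 3*((n + 10)*(-11 + 0)) = 3*((10 + n)*(-11)) = 3*(-110 - 11*n) = -330 - 33*n)
(M(18, 10) - 1)*u(-11) = ((-5/2 - 3/2*10 + (1/2)*10*18) - 1)*(-330 - 33*(-11)) = ((-5/2 - 15 + 90) - 1)*(-330 + 363) = (145/2 - 1)*33 = (143/2)*33 = 4719/2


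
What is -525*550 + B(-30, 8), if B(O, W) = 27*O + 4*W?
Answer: -289528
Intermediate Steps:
B(O, W) = 4*W + 27*O
-525*550 + B(-30, 8) = -525*550 + (4*8 + 27*(-30)) = -288750 + (32 - 810) = -288750 - 778 = -289528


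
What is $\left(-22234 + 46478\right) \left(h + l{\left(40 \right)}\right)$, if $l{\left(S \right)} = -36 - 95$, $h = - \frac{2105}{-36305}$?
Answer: $- \frac{23050467880}{7261} \approx -3.1746 \cdot 10^{6}$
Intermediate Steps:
$h = \frac{421}{7261}$ ($h = \left(-2105\right) \left(- \frac{1}{36305}\right) = \frac{421}{7261} \approx 0.057981$)
$l{\left(S \right)} = -131$
$\left(-22234 + 46478\right) \left(h + l{\left(40 \right)}\right) = \left(-22234 + 46478\right) \left(\frac{421}{7261} - 131\right) = 24244 \left(- \frac{950770}{7261}\right) = - \frac{23050467880}{7261}$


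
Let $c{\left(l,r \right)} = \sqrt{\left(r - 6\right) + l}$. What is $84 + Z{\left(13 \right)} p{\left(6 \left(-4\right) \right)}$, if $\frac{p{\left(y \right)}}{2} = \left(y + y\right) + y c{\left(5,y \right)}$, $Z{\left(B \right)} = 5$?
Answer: $-396 - 1200 i \approx -396.0 - 1200.0 i$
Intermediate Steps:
$c{\left(l,r \right)} = \sqrt{-6 + l + r}$ ($c{\left(l,r \right)} = \sqrt{\left(r - 6\right) + l} = \sqrt{\left(-6 + r\right) + l} = \sqrt{-6 + l + r}$)
$p{\left(y \right)} = 4 y + 2 y \sqrt{-1 + y}$ ($p{\left(y \right)} = 2 \left(\left(y + y\right) + y \sqrt{-6 + 5 + y}\right) = 2 \left(2 y + y \sqrt{-1 + y}\right) = 4 y + 2 y \sqrt{-1 + y}$)
$84 + Z{\left(13 \right)} p{\left(6 \left(-4\right) \right)} = 84 + 5 \cdot 2 \cdot 6 \left(-4\right) \left(2 + \sqrt{-1 + 6 \left(-4\right)}\right) = 84 + 5 \cdot 2 \left(-24\right) \left(2 + \sqrt{-1 - 24}\right) = 84 + 5 \cdot 2 \left(-24\right) \left(2 + \sqrt{-25}\right) = 84 + 5 \cdot 2 \left(-24\right) \left(2 + 5 i\right) = 84 + 5 \left(-96 - 240 i\right) = 84 - \left(480 + 1200 i\right) = -396 - 1200 i$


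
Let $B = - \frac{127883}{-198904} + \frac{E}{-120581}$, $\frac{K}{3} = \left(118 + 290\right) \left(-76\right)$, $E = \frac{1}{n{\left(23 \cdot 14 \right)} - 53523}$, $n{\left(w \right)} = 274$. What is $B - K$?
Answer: $\frac{118804219685083566255}{1277126317634776} \approx 93025.0$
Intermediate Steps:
$E = - \frac{1}{53249}$ ($E = \frac{1}{274 - 53523} = \frac{1}{-53249} = - \frac{1}{53249} \approx -1.878 \cdot 10^{-5}$)
$K = -93024$ ($K = 3 \left(118 + 290\right) \left(-76\right) = 3 \cdot 408 \left(-76\right) = 3 \left(-31008\right) = -93024$)
$B = \frac{821113426163631}{1277126317634776}$ ($B = - \frac{127883}{-198904} - \frac{1}{53249 \left(-120581\right)} = \left(-127883\right) \left(- \frac{1}{198904}\right) - - \frac{1}{6420817669} = \frac{127883}{198904} + \frac{1}{6420817669} = \frac{821113426163631}{1277126317634776} \approx 0.64294$)
$B - K = \frac{821113426163631}{1277126317634776} - -93024 = \frac{821113426163631}{1277126317634776} + 93024 = \frac{118804219685083566255}{1277126317634776}$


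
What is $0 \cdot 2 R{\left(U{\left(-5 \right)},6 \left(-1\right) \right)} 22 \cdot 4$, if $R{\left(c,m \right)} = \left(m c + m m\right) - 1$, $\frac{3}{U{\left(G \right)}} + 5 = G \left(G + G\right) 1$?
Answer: $0$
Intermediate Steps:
$U{\left(G \right)} = \frac{3}{-5 + 2 G^{2}}$ ($U{\left(G \right)} = \frac{3}{-5 + G \left(G + G\right) 1} = \frac{3}{-5 + G 2 G 1} = \frac{3}{-5 + 2 G^{2} \cdot 1} = \frac{3}{-5 + 2 G^{2}}$)
$R{\left(c,m \right)} = -1 + m^{2} + c m$ ($R{\left(c,m \right)} = \left(c m + m^{2}\right) - 1 = \left(m^{2} + c m\right) - 1 = -1 + m^{2} + c m$)
$0 \cdot 2 R{\left(U{\left(-5 \right)},6 \left(-1\right) \right)} 22 \cdot 4 = 0 \cdot 2 \left(-1 + \left(6 \left(-1\right)\right)^{2} + \frac{3}{-5 + 2 \left(-5\right)^{2}} \cdot 6 \left(-1\right)\right) 22 \cdot 4 = 0 \left(-1 + \left(-6\right)^{2} + \frac{3}{-5 + 2 \cdot 25} \left(-6\right)\right) 22 \cdot 4 = 0 \left(-1 + 36 + \frac{3}{-5 + 50} \left(-6\right)\right) 22 \cdot 4 = 0 \left(-1 + 36 + \frac{3}{45} \left(-6\right)\right) 22 \cdot 4 = 0 \left(-1 + 36 + 3 \cdot \frac{1}{45} \left(-6\right)\right) 22 \cdot 4 = 0 \left(-1 + 36 + \frac{1}{15} \left(-6\right)\right) 22 \cdot 4 = 0 \left(-1 + 36 - \frac{2}{5}\right) 22 \cdot 4 = 0 \cdot \frac{173}{5} \cdot 22 \cdot 4 = 0 \cdot 22 \cdot 4 = 0 \cdot 4 = 0$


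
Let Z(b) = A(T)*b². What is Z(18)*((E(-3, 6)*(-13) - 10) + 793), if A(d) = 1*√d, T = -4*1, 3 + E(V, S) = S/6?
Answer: 524232*I ≈ 5.2423e+5*I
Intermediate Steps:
E(V, S) = -3 + S/6
T = -4
A(d) = √d
Z(b) = 2*I*b² (Z(b) = √(-4)*b² = (2*I)*b² = 2*I*b²)
Z(18)*((E(-3, 6)*(-13) - 10) + 793) = (2*I*18²)*(((-3 + (⅙)*6)*(-13) - 10) + 793) = (2*I*324)*(((-3 + 1)*(-13) - 10) + 793) = (648*I)*((-2*(-13) - 10) + 793) = (648*I)*((26 - 10) + 793) = (648*I)*(16 + 793) = (648*I)*809 = 524232*I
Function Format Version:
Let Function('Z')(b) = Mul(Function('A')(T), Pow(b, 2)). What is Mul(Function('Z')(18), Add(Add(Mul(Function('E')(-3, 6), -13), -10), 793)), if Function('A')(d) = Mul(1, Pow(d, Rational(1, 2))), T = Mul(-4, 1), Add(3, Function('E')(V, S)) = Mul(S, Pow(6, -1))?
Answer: Mul(524232, I) ≈ Mul(5.2423e+5, I)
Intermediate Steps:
Function('E')(V, S) = Add(-3, Mul(Rational(1, 6), S)) (Function('E')(V, S) = Add(-3, Mul(S, Pow(6, -1))) = Add(-3, Mul(S, Rational(1, 6))) = Add(-3, Mul(Rational(1, 6), S)))
T = -4
Function('A')(d) = Pow(d, Rational(1, 2))
Function('Z')(b) = Mul(2, I, Pow(b, 2)) (Function('Z')(b) = Mul(Pow(-4, Rational(1, 2)), Pow(b, 2)) = Mul(Mul(2, I), Pow(b, 2)) = Mul(2, I, Pow(b, 2)))
Mul(Function('Z')(18), Add(Add(Mul(Function('E')(-3, 6), -13), -10), 793)) = Mul(Mul(2, I, Pow(18, 2)), Add(Add(Mul(Add(-3, Mul(Rational(1, 6), 6)), -13), -10), 793)) = Mul(Mul(2, I, 324), Add(Add(Mul(Add(-3, 1), -13), -10), 793)) = Mul(Mul(648, I), Add(Add(Mul(-2, -13), -10), 793)) = Mul(Mul(648, I), Add(Add(26, -10), 793)) = Mul(Mul(648, I), Add(16, 793)) = Mul(Mul(648, I), 809) = Mul(524232, I)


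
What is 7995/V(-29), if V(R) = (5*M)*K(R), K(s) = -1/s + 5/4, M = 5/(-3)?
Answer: -556452/745 ≈ -746.92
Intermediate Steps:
M = -5/3 (M = 5*(-⅓) = -5/3 ≈ -1.6667)
K(s) = 5/4 - 1/s (K(s) = -1/s + 5*(¼) = -1/s + 5/4 = 5/4 - 1/s)
V(R) = -125/12 + 25/(3*R) (V(R) = (5*(-5/3))*(5/4 - 1/R) = -25*(5/4 - 1/R)/3 = -125/12 + 25/(3*R))
7995/V(-29) = 7995/(((25/12)*(4 - 5*(-29))/(-29))) = 7995/(((25/12)*(-1/29)*(4 + 145))) = 7995/(((25/12)*(-1/29)*149)) = 7995/(-3725/348) = 7995*(-348/3725) = -556452/745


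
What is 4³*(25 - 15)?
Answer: 640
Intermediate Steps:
4³*(25 - 15) = 64*10 = 640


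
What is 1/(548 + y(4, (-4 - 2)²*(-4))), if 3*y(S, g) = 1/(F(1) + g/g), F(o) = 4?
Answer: 15/8221 ≈ 0.0018246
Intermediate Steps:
y(S, g) = 1/15 (y(S, g) = 1/(3*(4 + g/g)) = 1/(3*(4 + 1)) = (⅓)/5 = (⅓)*(⅕) = 1/15)
1/(548 + y(4, (-4 - 2)²*(-4))) = 1/(548 + 1/15) = 1/(8221/15) = 15/8221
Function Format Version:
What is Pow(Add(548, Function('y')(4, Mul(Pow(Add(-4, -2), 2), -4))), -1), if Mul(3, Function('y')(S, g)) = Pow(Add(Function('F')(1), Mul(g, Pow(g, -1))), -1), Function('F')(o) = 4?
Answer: Rational(15, 8221) ≈ 0.0018246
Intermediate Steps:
Function('y')(S, g) = Rational(1, 15) (Function('y')(S, g) = Mul(Rational(1, 3), Pow(Add(4, Mul(g, Pow(g, -1))), -1)) = Mul(Rational(1, 3), Pow(Add(4, 1), -1)) = Mul(Rational(1, 3), Pow(5, -1)) = Mul(Rational(1, 3), Rational(1, 5)) = Rational(1, 15))
Pow(Add(548, Function('y')(4, Mul(Pow(Add(-4, -2), 2), -4))), -1) = Pow(Add(548, Rational(1, 15)), -1) = Pow(Rational(8221, 15), -1) = Rational(15, 8221)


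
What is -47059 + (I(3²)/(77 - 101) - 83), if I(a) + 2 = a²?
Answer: -1131487/24 ≈ -47145.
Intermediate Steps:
I(a) = -2 + a²
-47059 + (I(3²)/(77 - 101) - 83) = -47059 + ((-2 + (3²)²)/(77 - 101) - 83) = -47059 + ((-2 + 9²)/(-24) - 83) = -47059 + ((-2 + 81)*(-1/24) - 83) = -47059 + (79*(-1/24) - 83) = -47059 + (-79/24 - 83) = -47059 - 2071/24 = -1131487/24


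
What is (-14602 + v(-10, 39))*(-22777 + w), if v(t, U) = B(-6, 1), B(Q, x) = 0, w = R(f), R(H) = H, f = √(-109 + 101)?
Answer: 332589754 - 29204*I*√2 ≈ 3.3259e+8 - 41301.0*I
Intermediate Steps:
f = 2*I*√2 (f = √(-8) = 2*I*√2 ≈ 2.8284*I)
w = 2*I*√2 ≈ 2.8284*I
v(t, U) = 0
(-14602 + v(-10, 39))*(-22777 + w) = (-14602 + 0)*(-22777 + 2*I*√2) = -14602*(-22777 + 2*I*√2) = 332589754 - 29204*I*√2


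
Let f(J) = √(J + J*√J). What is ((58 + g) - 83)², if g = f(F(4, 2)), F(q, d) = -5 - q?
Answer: (25 - 3*√(-1 - 3*I))² ≈ 460.03 + 189.39*I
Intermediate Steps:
f(J) = √(J + J^(3/2))
g = √(-9 - 27*I) (g = √((-5 - 1*4) + (-5 - 1*4)^(3/2)) = √((-5 - 4) + (-5 - 4)^(3/2)) = √(-9 + (-9)^(3/2)) = √(-9 - 27*I) ≈ 3.1193 - 4.3278*I)
((58 + g) - 83)² = ((58 + 3*√(-1 - 3*I)) - 83)² = (-25 + 3*√(-1 - 3*I))²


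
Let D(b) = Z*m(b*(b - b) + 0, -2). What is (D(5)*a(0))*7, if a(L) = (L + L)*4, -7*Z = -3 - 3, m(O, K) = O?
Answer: 0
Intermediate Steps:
Z = 6/7 (Z = -(-3 - 3)/7 = -⅐*(-6) = 6/7 ≈ 0.85714)
a(L) = 8*L (a(L) = (2*L)*4 = 8*L)
D(b) = 0 (D(b) = 6*(b*(b - b) + 0)/7 = 6*(b*0 + 0)/7 = 6*(0 + 0)/7 = (6/7)*0 = 0)
(D(5)*a(0))*7 = (0*(8*0))*7 = (0*0)*7 = 0*7 = 0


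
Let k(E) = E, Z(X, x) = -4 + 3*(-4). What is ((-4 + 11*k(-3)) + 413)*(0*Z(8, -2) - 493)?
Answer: -185368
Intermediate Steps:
Z(X, x) = -16 (Z(X, x) = -4 - 12 = -16)
((-4 + 11*k(-3)) + 413)*(0*Z(8, -2) - 493) = ((-4 + 11*(-3)) + 413)*(0*(-16) - 493) = ((-4 - 33) + 413)*(0 - 493) = (-37 + 413)*(-493) = 376*(-493) = -185368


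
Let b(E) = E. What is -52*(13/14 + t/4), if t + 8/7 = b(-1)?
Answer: -143/7 ≈ -20.429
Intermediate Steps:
t = -15/7 (t = -8/7 - 1 = -15/7 ≈ -2.1429)
-52*(13/14 + t/4) = -52*(13/14 - 15/7/4) = -52*(13*(1/14) - 15/7*¼) = -52*(13/14 - 15/28) = -52*11/28 = -143/7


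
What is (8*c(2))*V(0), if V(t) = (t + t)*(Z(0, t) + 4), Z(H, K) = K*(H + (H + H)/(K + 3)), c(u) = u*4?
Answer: 0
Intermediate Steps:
c(u) = 4*u
Z(H, K) = K*(H + 2*H/(3 + K)) (Z(H, K) = K*(H + (2*H)/(3 + K)) = K*(H + 2*H/(3 + K)))
V(t) = 8*t (V(t) = (t + t)*(0*t*(5 + t)/(3 + t) + 4) = (2*t)*(0 + 4) = (2*t)*4 = 8*t)
(8*c(2))*V(0) = (8*(4*2))*(8*0) = (8*8)*0 = 64*0 = 0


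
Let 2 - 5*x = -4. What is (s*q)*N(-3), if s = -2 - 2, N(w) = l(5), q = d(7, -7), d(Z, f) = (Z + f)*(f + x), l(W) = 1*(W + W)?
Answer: 0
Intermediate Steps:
l(W) = 2*W (l(W) = 1*(2*W) = 2*W)
x = 6/5 (x = ⅖ - ⅕*(-4) = ⅖ + ⅘ = 6/5 ≈ 1.2000)
d(Z, f) = (6/5 + f)*(Z + f) (d(Z, f) = (Z + f)*(f + 6/5) = (Z + f)*(6/5 + f) = (6/5 + f)*(Z + f))
q = 0 (q = (-7)² + (6/5)*7 + (6/5)*(-7) + 7*(-7) = 49 + 42/5 - 42/5 - 49 = 0)
N(w) = 10 (N(w) = 2*5 = 10)
s = -4
(s*q)*N(-3) = -4*0*10 = 0*10 = 0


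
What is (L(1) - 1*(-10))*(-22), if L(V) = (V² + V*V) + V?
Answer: -286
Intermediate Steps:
L(V) = V + 2*V² (L(V) = (V² + V²) + V = 2*V² + V = V + 2*V²)
(L(1) - 1*(-10))*(-22) = (1*(1 + 2*1) - 1*(-10))*(-22) = (1*(1 + 2) + 10)*(-22) = (1*3 + 10)*(-22) = (3 + 10)*(-22) = 13*(-22) = -286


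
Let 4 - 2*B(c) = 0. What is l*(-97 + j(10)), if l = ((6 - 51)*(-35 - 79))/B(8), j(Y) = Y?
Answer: -223155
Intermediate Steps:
B(c) = 2 (B(c) = 2 - ½*0 = 2 + 0 = 2)
l = 2565 (l = ((6 - 51)*(-35 - 79))/2 = -45*(-114)*(½) = 5130*(½) = 2565)
l*(-97 + j(10)) = 2565*(-97 + 10) = 2565*(-87) = -223155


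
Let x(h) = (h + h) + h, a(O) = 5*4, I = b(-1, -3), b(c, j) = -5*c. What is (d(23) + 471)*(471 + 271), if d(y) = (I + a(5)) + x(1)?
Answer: 370258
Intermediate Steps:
I = 5 (I = -5*(-1) = 5)
a(O) = 20
x(h) = 3*h (x(h) = 2*h + h = 3*h)
d(y) = 28 (d(y) = (5 + 20) + 3*1 = 25 + 3 = 28)
(d(23) + 471)*(471 + 271) = (28 + 471)*(471 + 271) = 499*742 = 370258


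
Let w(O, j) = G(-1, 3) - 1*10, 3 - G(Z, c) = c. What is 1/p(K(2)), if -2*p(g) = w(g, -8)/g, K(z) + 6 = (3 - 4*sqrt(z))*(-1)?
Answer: -9/5 + 4*sqrt(2)/5 ≈ -0.66863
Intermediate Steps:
G(Z, c) = 3 - c
w(O, j) = -10 (w(O, j) = (3 - 1*3) - 1*10 = (3 - 3) - 10 = 0 - 10 = -10)
K(z) = -9 + 4*sqrt(z) (K(z) = -6 + (3 - 4*sqrt(z))*(-1) = -6 + (-3 + 4*sqrt(z)) = -9 + 4*sqrt(z))
p(g) = 5/g (p(g) = -(-5)/g = 5/g)
1/p(K(2)) = 1/(5/(-9 + 4*sqrt(2))) = -9/5 + 4*sqrt(2)/5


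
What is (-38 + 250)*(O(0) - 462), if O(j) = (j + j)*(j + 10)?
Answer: -97944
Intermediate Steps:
O(j) = 2*j*(10 + j) (O(j) = (2*j)*(10 + j) = 2*j*(10 + j))
(-38 + 250)*(O(0) - 462) = (-38 + 250)*(2*0*(10 + 0) - 462) = 212*(2*0*10 - 462) = 212*(0 - 462) = 212*(-462) = -97944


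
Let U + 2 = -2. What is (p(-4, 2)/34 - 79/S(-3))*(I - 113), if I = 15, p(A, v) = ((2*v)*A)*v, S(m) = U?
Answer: -62671/34 ≈ -1843.3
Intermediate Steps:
U = -4 (U = -2 - 2 = -4)
S(m) = -4
p(A, v) = 2*A*v² (p(A, v) = (2*A*v)*v = 2*A*v²)
(p(-4, 2)/34 - 79/S(-3))*(I - 113) = ((2*(-4)*2²)/34 - 79/(-4))*(15 - 113) = ((2*(-4)*4)*(1/34) - 79*(-¼))*(-98) = (-32*1/34 + 79/4)*(-98) = (-16/17 + 79/4)*(-98) = (1279/68)*(-98) = -62671/34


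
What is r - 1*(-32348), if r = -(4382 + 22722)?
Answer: 5244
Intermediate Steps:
r = -27104 (r = -1*27104 = -27104)
r - 1*(-32348) = -27104 - 1*(-32348) = -27104 + 32348 = 5244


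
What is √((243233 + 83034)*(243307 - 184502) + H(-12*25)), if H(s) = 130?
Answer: √19186131065 ≈ 1.3851e+5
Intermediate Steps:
√((243233 + 83034)*(243307 - 184502) + H(-12*25)) = √((243233 + 83034)*(243307 - 184502) + 130) = √(326267*58805 + 130) = √(19186130935 + 130) = √19186131065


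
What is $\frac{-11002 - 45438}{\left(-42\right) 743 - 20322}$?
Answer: $\frac{7055}{6441} \approx 1.0953$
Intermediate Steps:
$\frac{-11002 - 45438}{\left(-42\right) 743 - 20322} = - \frac{56440}{-31206 - 20322} = - \frac{56440}{-51528} = \left(-56440\right) \left(- \frac{1}{51528}\right) = \frac{7055}{6441}$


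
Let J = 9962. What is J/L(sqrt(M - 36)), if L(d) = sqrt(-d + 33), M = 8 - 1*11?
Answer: 9962/sqrt(33 - I*sqrt(39)) ≈ 1711.5 + 160.52*I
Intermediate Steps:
M = -3 (M = 8 - 11 = -3)
L(d) = sqrt(33 - d)
J/L(sqrt(M - 36)) = 9962/(sqrt(33 - sqrt(-3 - 36))) = 9962/(sqrt(33 - sqrt(-39))) = 9962/(sqrt(33 - I*sqrt(39))) = 9962/sqrt(33 - I*sqrt(39))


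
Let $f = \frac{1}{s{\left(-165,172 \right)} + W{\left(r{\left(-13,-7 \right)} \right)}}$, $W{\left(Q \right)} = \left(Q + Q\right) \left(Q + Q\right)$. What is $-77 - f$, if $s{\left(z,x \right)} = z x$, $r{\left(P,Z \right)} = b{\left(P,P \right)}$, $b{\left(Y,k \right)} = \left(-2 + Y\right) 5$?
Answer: $- \frac{452759}{5880} \approx -77.0$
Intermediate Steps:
$b{\left(Y,k \right)} = -10 + 5 Y$
$r{\left(P,Z \right)} = -10 + 5 P$
$W{\left(Q \right)} = 4 Q^{2}$ ($W{\left(Q \right)} = 2 Q 2 Q = 4 Q^{2}$)
$s{\left(z,x \right)} = x z$
$f = - \frac{1}{5880}$ ($f = \frac{1}{172 \left(-165\right) + 4 \left(-10 + 5 \left(-13\right)\right)^{2}} = \frac{1}{-28380 + 4 \left(-10 - 65\right)^{2}} = \frac{1}{-28380 + 4 \left(-75\right)^{2}} = \frac{1}{-28380 + 4 \cdot 5625} = \frac{1}{-28380 + 22500} = \frac{1}{-5880} = - \frac{1}{5880} \approx -0.00017007$)
$-77 - f = -77 - - \frac{1}{5880} = -77 + \frac{1}{5880} = - \frac{452759}{5880}$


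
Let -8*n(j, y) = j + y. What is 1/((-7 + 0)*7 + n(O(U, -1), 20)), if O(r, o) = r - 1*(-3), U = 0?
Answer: -8/415 ≈ -0.019277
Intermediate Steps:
O(r, o) = 3 + r (O(r, o) = r + 3 = 3 + r)
n(j, y) = -j/8 - y/8 (n(j, y) = -(j + y)/8 = -j/8 - y/8)
1/((-7 + 0)*7 + n(O(U, -1), 20)) = 1/((-7 + 0)*7 + (-(3 + 0)/8 - ⅛*20)) = 1/(-7*7 + (-⅛*3 - 5/2)) = 1/(-49 + (-3/8 - 5/2)) = 1/(-49 - 23/8) = 1/(-415/8) = -8/415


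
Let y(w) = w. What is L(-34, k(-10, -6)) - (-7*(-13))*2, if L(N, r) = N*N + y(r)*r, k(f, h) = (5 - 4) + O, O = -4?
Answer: 983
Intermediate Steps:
k(f, h) = -3 (k(f, h) = (5 - 4) - 4 = 1 - 4 = -3)
L(N, r) = N² + r² (L(N, r) = N*N + r*r = N² + r²)
L(-34, k(-10, -6)) - (-7*(-13))*2 = ((-34)² + (-3)²) - (-7*(-13))*2 = (1156 + 9) - 91*2 = 1165 - 1*182 = 1165 - 182 = 983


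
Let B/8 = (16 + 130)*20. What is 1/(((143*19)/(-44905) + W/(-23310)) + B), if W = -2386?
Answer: 14953365/349311232258 ≈ 4.2808e-5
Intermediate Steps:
B = 23360 (B = 8*((16 + 130)*20) = 8*(146*20) = 8*2920 = 23360)
1/(((143*19)/(-44905) + W/(-23310)) + B) = 1/(((143*19)/(-44905) - 2386/(-23310)) + 23360) = 1/((2717*(-1/44905) - 2386*(-1/23310)) + 23360) = 1/((-2717/44905 + 1193/11655) + 23360) = 1/(625858/14953365 + 23360) = 1/(349311232258/14953365) = 14953365/349311232258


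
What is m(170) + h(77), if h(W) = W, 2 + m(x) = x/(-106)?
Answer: 3890/53 ≈ 73.396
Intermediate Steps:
m(x) = -2 - x/106 (m(x) = -2 + x/(-106) = -2 + x*(-1/106) = -2 - x/106)
m(170) + h(77) = (-2 - 1/106*170) + 77 = (-2 - 85/53) + 77 = -191/53 + 77 = 3890/53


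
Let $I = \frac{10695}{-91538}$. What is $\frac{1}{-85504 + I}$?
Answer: $- \frac{91538}{7826875847} \approx -1.1695 \cdot 10^{-5}$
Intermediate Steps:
$I = - \frac{10695}{91538}$ ($I = 10695 \left(- \frac{1}{91538}\right) = - \frac{10695}{91538} \approx -0.11684$)
$\frac{1}{-85504 + I} = \frac{1}{-85504 - \frac{10695}{91538}} = \frac{1}{- \frac{7826875847}{91538}} = - \frac{91538}{7826875847}$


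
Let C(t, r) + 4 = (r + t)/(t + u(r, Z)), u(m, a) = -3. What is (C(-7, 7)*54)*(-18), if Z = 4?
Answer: 3888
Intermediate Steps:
C(t, r) = -4 + (r + t)/(-3 + t) (C(t, r) = -4 + (r + t)/(t - 3) = -4 + (r + t)/(-3 + t))
(C(-7, 7)*54)*(-18) = (((12 + 7 - 3*(-7))/(-3 - 7))*54)*(-18) = (((12 + 7 + 21)/(-10))*54)*(-18) = (-1/10*40*54)*(-18) = -4*54*(-18) = -216*(-18) = 3888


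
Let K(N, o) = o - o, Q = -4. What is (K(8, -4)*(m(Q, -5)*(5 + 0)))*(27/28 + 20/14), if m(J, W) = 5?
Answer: 0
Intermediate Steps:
K(N, o) = 0
(K(8, -4)*(m(Q, -5)*(5 + 0)))*(27/28 + 20/14) = (0*(5*(5 + 0)))*(27/28 + 20/14) = (0*(5*5))*(27*(1/28) + 20*(1/14)) = (0*25)*(27/28 + 10/7) = 0*(67/28) = 0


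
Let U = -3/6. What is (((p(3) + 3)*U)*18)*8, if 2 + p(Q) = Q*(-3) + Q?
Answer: 360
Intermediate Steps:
p(Q) = -2 - 2*Q (p(Q) = -2 + (Q*(-3) + Q) = -2 + (-3*Q + Q) = -2 - 2*Q)
U = -1/2 (U = -3*1/6 = -1/2 ≈ -0.50000)
(((p(3) + 3)*U)*18)*8 = ((((-2 - 2*3) + 3)*(-1/2))*18)*8 = ((((-2 - 6) + 3)*(-1/2))*18)*8 = (((-8 + 3)*(-1/2))*18)*8 = (-5*(-1/2)*18)*8 = ((5/2)*18)*8 = 45*8 = 360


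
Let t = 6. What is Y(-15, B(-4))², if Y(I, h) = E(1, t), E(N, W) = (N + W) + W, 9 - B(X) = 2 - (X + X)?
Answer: 169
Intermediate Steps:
B(X) = 7 + 2*X (B(X) = 9 - (2 - (X + X)) = 9 - (2 - 2*X) = 9 + (-2 + 2*X) = 7 + 2*X)
E(N, W) = N + 2*W
Y(I, h) = 13 (Y(I, h) = 1 + 2*6 = 1 + 12 = 13)
Y(-15, B(-4))² = 13² = 169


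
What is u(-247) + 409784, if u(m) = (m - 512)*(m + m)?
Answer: 784730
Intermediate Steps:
u(m) = 2*m*(-512 + m) (u(m) = (-512 + m)*(2*m) = 2*m*(-512 + m))
u(-247) + 409784 = 2*(-247)*(-512 - 247) + 409784 = 2*(-247)*(-759) + 409784 = 374946 + 409784 = 784730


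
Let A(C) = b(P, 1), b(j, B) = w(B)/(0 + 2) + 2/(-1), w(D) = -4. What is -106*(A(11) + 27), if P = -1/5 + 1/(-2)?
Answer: -2438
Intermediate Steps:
P = -7/10 (P = -1*⅕ + 1*(-½) = -⅕ - ½ = -7/10 ≈ -0.70000)
b(j, B) = -4 (b(j, B) = -4/(0 + 2) + 2/(-1) = -4/2 + 2*(-1) = -4*½ - 2 = -2 - 2 = -4)
A(C) = -4
-106*(A(11) + 27) = -106*(-4 + 27) = -106*23 = -2438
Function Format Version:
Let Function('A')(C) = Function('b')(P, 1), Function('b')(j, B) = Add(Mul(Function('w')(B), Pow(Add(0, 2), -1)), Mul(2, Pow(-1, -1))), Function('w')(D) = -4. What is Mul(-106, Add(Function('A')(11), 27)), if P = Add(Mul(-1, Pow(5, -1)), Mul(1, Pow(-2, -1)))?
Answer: -2438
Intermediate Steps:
P = Rational(-7, 10) (P = Add(Mul(-1, Rational(1, 5)), Mul(1, Rational(-1, 2))) = Add(Rational(-1, 5), Rational(-1, 2)) = Rational(-7, 10) ≈ -0.70000)
Function('b')(j, B) = -4 (Function('b')(j, B) = Add(Mul(-4, Pow(Add(0, 2), -1)), Mul(2, Pow(-1, -1))) = Add(Mul(-4, Pow(2, -1)), Mul(2, -1)) = Add(Mul(-4, Rational(1, 2)), -2) = Add(-2, -2) = -4)
Function('A')(C) = -4
Mul(-106, Add(Function('A')(11), 27)) = Mul(-106, Add(-4, 27)) = Mul(-106, 23) = -2438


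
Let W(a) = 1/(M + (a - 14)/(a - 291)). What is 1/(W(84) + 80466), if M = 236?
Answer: 48782/3925292619 ≈ 1.2428e-5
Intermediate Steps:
W(a) = 1/(236 + (-14 + a)/(-291 + a)) (W(a) = 1/(236 + (a - 14)/(a - 291)) = 1/(236 + (-14 + a)/(-291 + a)))
1/(W(84) + 80466) = 1/((-291 + 84)/(-68690 + 237*84) + 80466) = 1/(-207/(-68690 + 19908) + 80466) = 1/(-207/(-48782) + 80466) = 1/(-1/48782*(-207) + 80466) = 1/(207/48782 + 80466) = 1/(3925292619/48782) = 48782/3925292619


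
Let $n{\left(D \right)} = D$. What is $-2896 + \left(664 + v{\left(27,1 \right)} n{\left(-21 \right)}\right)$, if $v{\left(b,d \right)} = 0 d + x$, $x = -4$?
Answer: $-2148$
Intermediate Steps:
$v{\left(b,d \right)} = -4$ ($v{\left(b,d \right)} = 0 d - 4 = 0 - 4 = -4$)
$-2896 + \left(664 + v{\left(27,1 \right)} n{\left(-21 \right)}\right) = -2896 + \left(664 - -84\right) = -2896 + \left(664 + 84\right) = -2896 + 748 = -2148$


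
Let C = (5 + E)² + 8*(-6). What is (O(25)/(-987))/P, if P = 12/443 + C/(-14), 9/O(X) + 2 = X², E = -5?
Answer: -443/104591732 ≈ -4.2355e-6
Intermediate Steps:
C = -48 (C = (5 - 5)² + 8*(-6) = 0² - 48 = 0 - 48 = -48)
O(X) = 9/(-2 + X²)
P = 10716/3101 (P = 12/443 - 48/(-14) = 12*(1/443) - 48*(-1/14) = 12/443 + 24/7 = 10716/3101 ≈ 3.4557)
(O(25)/(-987))/P = ((9/(-2 + 25²))/(-987))/(10716/3101) = ((9/(-2 + 625))*(-1/987))*(3101/10716) = ((9/623)*(-1/987))*(3101/10716) = -3/204967*3101/10716 = -443/104591732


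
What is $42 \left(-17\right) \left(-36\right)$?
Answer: $25704$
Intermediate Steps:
$42 \left(-17\right) \left(-36\right) = \left(-714\right) \left(-36\right) = 25704$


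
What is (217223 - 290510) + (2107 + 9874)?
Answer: -61306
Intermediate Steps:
(217223 - 290510) + (2107 + 9874) = -73287 + 11981 = -61306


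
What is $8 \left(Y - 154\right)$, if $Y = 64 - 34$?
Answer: $-992$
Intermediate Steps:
$Y = 30$ ($Y = 64 - 34 = 30$)
$8 \left(Y - 154\right) = 8 \left(30 - 154\right) = 8 \left(-124\right) = -992$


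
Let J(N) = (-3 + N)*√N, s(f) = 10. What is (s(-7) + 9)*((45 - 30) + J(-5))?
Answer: 285 - 152*I*√5 ≈ 285.0 - 339.88*I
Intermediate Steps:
J(N) = √N*(-3 + N)
(s(-7) + 9)*((45 - 30) + J(-5)) = (10 + 9)*((45 - 30) + √(-5)*(-3 - 5)) = 19*(15 + (I*√5)*(-8)) = 19*(15 - 8*I*√5) = 285 - 152*I*√5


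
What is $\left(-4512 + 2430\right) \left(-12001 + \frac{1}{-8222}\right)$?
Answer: $\frac{102717784143}{4111} \approx 2.4986 \cdot 10^{7}$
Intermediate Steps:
$\left(-4512 + 2430\right) \left(-12001 + \frac{1}{-8222}\right) = - 2082 \left(-12001 - \frac{1}{8222}\right) = \left(-2082\right) \left(- \frac{98672223}{8222}\right) = \frac{102717784143}{4111}$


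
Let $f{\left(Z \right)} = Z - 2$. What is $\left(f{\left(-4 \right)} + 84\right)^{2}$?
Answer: $6084$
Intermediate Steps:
$f{\left(Z \right)} = -2 + Z$
$\left(f{\left(-4 \right)} + 84\right)^{2} = \left(\left(-2 - 4\right) + 84\right)^{2} = \left(-6 + 84\right)^{2} = 78^{2} = 6084$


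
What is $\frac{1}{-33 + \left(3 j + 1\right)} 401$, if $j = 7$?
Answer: $- \frac{401}{11} \approx -36.455$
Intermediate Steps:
$\frac{1}{-33 + \left(3 j + 1\right)} 401 = \frac{1}{-33 + \left(3 \cdot 7 + 1\right)} 401 = \frac{1}{-33 + \left(21 + 1\right)} 401 = \frac{1}{-33 + 22} \cdot 401 = \frac{1}{-11} \cdot 401 = \left(- \frac{1}{11}\right) 401 = - \frac{401}{11}$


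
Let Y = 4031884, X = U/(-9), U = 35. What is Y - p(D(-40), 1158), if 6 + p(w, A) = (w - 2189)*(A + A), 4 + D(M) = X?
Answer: 27359654/3 ≈ 9.1199e+6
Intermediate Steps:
X = -35/9 (X = 35/(-9) = 35*(-⅑) = -35/9 ≈ -3.8889)
D(M) = -71/9 (D(M) = -4 - 35/9 = -71/9)
p(w, A) = -6 + 2*A*(-2189 + w) (p(w, A) = -6 + (w - 2189)*(A + A) = -6 + (-2189 + w)*(2*A) = -6 + 2*A*(-2189 + w))
Y - p(D(-40), 1158) = 4031884 - (-6 - 4378*1158 + 2*1158*(-71/9)) = 4031884 - (-6 - 5069724 - 54812/3) = 4031884 - 1*(-15264002/3) = 4031884 + 15264002/3 = 27359654/3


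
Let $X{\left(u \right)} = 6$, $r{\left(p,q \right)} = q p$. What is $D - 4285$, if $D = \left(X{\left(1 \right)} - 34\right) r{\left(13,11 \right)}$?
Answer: $-8289$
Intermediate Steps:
$r{\left(p,q \right)} = p q$
$D = -4004$ ($D = \left(6 - 34\right) 13 \cdot 11 = \left(-28\right) 143 = -4004$)
$D - 4285 = -4004 - 4285 = -8289$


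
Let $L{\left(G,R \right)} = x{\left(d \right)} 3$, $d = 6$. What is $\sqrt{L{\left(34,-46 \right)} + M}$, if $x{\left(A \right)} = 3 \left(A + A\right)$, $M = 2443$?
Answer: $\sqrt{2551} \approx 50.507$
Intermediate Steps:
$x{\left(A \right)} = 6 A$ ($x{\left(A \right)} = 3 \cdot 2 A = 6 A$)
$L{\left(G,R \right)} = 108$ ($L{\left(G,R \right)} = 6 \cdot 6 \cdot 3 = 36 \cdot 3 = 108$)
$\sqrt{L{\left(34,-46 \right)} + M} = \sqrt{108 + 2443} = \sqrt{2551}$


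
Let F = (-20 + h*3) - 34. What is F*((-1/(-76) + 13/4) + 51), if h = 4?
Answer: -43302/19 ≈ -2279.1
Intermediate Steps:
F = -42 (F = (-20 + 4*3) - 34 = (-20 + 12) - 34 = -8 - 34 = -42)
F*((-1/(-76) + 13/4) + 51) = -42*((-1/(-76) + 13/4) + 51) = -42*((-1*(-1/76) + 13*(1/4)) + 51) = -42*((1/76 + 13/4) + 51) = -42*(62/19 + 51) = -42*1031/19 = -43302/19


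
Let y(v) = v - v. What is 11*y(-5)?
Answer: 0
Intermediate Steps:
y(v) = 0
11*y(-5) = 11*0 = 0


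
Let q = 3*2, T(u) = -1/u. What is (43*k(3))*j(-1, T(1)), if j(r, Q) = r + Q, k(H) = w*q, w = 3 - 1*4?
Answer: 516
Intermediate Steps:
w = -1 (w = 3 - 4 = -1)
q = 6
k(H) = -6 (k(H) = -1*6 = -6)
j(r, Q) = Q + r
(43*k(3))*j(-1, T(1)) = (43*(-6))*(-1/1 - 1) = -258*(-1*1 - 1) = -258*(-1 - 1) = -258*(-2) = 516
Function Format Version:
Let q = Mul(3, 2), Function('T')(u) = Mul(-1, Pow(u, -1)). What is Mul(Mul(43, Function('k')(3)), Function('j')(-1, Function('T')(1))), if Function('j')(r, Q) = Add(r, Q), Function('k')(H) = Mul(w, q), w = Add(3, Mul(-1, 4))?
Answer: 516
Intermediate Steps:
w = -1 (w = Add(3, -4) = -1)
q = 6
Function('k')(H) = -6 (Function('k')(H) = Mul(-1, 6) = -6)
Function('j')(r, Q) = Add(Q, r)
Mul(Mul(43, Function('k')(3)), Function('j')(-1, Function('T')(1))) = Mul(Mul(43, -6), Add(Mul(-1, Pow(1, -1)), -1)) = Mul(-258, Add(Mul(-1, 1), -1)) = Mul(-258, Add(-1, -1)) = Mul(-258, -2) = 516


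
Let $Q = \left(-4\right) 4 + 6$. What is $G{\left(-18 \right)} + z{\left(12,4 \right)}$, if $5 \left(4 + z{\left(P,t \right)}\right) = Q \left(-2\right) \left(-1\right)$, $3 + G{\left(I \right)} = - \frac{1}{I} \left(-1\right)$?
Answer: $- \frac{199}{18} \approx -11.056$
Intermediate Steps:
$Q = -10$ ($Q = -16 + 6 = -10$)
$G{\left(I \right)} = -3 + \frac{1}{I}$ ($G{\left(I \right)} = -3 + - \frac{1}{I} \left(-1\right) = -3 + \frac{1}{I}$)
$z{\left(P,t \right)} = -8$ ($z{\left(P,t \right)} = -4 + \frac{\left(-10\right) \left(-2\right) \left(-1\right)}{5} = -4 + \frac{20 \left(-1\right)}{5} = -4 + \frac{1}{5} \left(-20\right) = -4 - 4 = -8$)
$G{\left(-18 \right)} + z{\left(12,4 \right)} = \left(-3 + \frac{1}{-18}\right) - 8 = \left(-3 - \frac{1}{18}\right) - 8 = - \frac{55}{18} - 8 = - \frac{199}{18}$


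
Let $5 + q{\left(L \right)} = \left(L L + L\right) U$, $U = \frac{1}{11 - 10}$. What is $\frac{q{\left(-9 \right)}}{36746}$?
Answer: $\frac{67}{36746} \approx 0.0018233$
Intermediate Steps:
$U = 1$ ($U = 1^{-1} = 1$)
$q{\left(L \right)} = -5 + L + L^{2}$ ($q{\left(L \right)} = -5 + \left(L L + L\right) 1 = -5 + \left(L^{2} + L\right) 1 = -5 + \left(L + L^{2}\right) 1 = -5 + \left(L + L^{2}\right) = -5 + L + L^{2}$)
$\frac{q{\left(-9 \right)}}{36746} = \frac{-5 - 9 + \left(-9\right)^{2}}{36746} = \left(-5 - 9 + 81\right) \frac{1}{36746} = 67 \cdot \frac{1}{36746} = \frac{67}{36746}$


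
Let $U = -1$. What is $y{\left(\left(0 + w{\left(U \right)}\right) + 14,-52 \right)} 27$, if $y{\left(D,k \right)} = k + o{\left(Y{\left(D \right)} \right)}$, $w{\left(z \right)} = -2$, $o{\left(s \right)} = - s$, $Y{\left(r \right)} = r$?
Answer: $-1728$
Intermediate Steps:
$y{\left(D,k \right)} = k - D$
$y{\left(\left(0 + w{\left(U \right)}\right) + 14,-52 \right)} 27 = \left(-52 - \left(\left(0 - 2\right) + 14\right)\right) 27 = \left(-52 - \left(-2 + 14\right)\right) 27 = \left(-52 - 12\right) 27 = \left(-64\right) 27 = -1728$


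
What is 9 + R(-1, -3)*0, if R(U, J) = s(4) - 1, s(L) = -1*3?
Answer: 9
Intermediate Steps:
s(L) = -3
R(U, J) = -4 (R(U, J) = -3 - 1 = -4)
9 + R(-1, -3)*0 = 9 - 4*0 = 9 + 0 = 9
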